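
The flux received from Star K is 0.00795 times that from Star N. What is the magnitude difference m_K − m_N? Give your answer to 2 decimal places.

m_K − m_N = −2.5 log₁₀(F_K/F_N) = −2.5 log₁₀(0.00795) = −2.5 × (-2.100) = 5.249.

5.25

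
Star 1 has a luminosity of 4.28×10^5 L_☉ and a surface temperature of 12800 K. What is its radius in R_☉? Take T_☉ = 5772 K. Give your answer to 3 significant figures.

133 R_☉

R/R_☉ = √(L/L_☉) / (T/T_☉)² = √(4.28×10^5) / (2.218)²
       = 654.2 / 4.918 = 133.0.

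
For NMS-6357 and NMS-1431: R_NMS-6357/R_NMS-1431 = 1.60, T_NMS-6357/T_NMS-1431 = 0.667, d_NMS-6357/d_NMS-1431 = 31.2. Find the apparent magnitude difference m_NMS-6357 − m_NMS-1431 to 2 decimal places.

8.21

L_NMS-6357/L_NMS-1431 = (1.60)²(0.667)⁴ = 0.5067.
F_NMS-6357/F_NMS-1431 = (L_NMS-6357/L_NMS-1431)/(d_NMS-6357/d_NMS-1431)² = 0.5067/973.4 = 5.205×10^-4.
m_NMS-6357 − m_NMS-1431 = −2.5 log₁₀(5.205×10^-4) = 8.21.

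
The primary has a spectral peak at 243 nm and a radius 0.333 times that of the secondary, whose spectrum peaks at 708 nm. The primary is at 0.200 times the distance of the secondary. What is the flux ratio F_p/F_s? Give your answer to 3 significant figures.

200

Wien's law: T_p/T_s = λ_s/λ_p = 708/243 = 2.914.
L_p/L_s = (R_p/R_s)²(T_p/T_s)⁴ = (0.333)²(2.914)⁴ = 7.991.
F_p/F_s = (L_p/L_s)/(d_p/d_s)² = 7.991/(0.200)² = 199.8.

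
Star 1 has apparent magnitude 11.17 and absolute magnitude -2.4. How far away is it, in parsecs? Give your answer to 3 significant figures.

5.18×10^3 pc

m − M = 5 log₁₀(d/10 pc)
11.17 − (-2.4) = 13.57 = 5 log₁₀(d/10)
d = 10 × 10^(13.57/5) = 10 × 10^2.714 = 5176 pc.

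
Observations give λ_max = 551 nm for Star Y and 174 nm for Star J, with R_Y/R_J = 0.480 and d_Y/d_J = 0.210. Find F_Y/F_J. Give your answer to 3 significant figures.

Wien's law: T_Y/T_J = λ_J/λ_Y = 174/551 = 0.3158.
L_Y/L_J = (R_Y/R_J)²(T_Y/T_J)⁴ = (0.480)²(0.3158)⁴ = 0.002291.
F_Y/F_J = (L_Y/L_J)/(d_Y/d_J)² = 0.002291/(0.210)² = 0.05196.

0.0520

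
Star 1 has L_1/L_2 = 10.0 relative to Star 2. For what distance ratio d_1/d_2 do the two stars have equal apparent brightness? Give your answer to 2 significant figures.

3.2

Equal flux requires L_1/d_1² = L_2/d_2², so d_1/d_2 = √(L_1/L_2)
= √(10.0) = 3.162.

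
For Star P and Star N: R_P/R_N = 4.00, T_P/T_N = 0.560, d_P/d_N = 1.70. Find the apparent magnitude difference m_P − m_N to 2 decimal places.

0.66

L_P/L_N = (4.00)²(0.560)⁴ = 1.574.
F_P/F_N = (L_P/L_N)/(d_P/d_N)² = 1.574/2.890 = 0.5445.
m_P − m_N = −2.5 log₁₀(0.5445) = 0.66.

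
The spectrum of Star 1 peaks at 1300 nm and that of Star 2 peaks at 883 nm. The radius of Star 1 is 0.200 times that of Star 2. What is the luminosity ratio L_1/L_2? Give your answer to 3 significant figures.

0.00851

Wien's law gives T ∝ 1/λ_max, so T_1/T_2 = λ_2/λ_1 = 883/1300 = 0.6792.
Then L ∝ R²T⁴ gives L_1/L_2 = (0.200)² × (0.6792)⁴ = 0.04000 × 0.2128 = 0.008514.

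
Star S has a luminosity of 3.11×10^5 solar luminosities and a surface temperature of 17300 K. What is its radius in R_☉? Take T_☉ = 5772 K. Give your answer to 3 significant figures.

R/R_☉ = √(L/L_☉) / (T/T_☉)² = √(3.11×10^5) / (2.997)²
       = 557.7 / 8.983 = 62.08.

62.1 R_☉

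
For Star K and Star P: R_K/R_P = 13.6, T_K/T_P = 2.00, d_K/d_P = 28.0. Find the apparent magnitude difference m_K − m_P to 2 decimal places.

L_K/L_P = (13.6)²(2.00)⁴ = 2959.
F_K/F_P = (L_K/L_P)/(d_K/d_P)² = 2959/784.0 = 3.775.
m_K − m_P = −2.5 log₁₀(3.775) = -1.44.

-1.44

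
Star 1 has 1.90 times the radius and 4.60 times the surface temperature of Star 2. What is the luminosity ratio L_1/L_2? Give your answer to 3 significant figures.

From the Stefan–Boltzmann law, L ∝ R²T⁴, so
L_1/L_2 = (R_1/R_2)² (T_1/T_2)⁴ = (1.90)² × (4.60)⁴ = 3.610 × 447.7 = 1616.

1.62×10^3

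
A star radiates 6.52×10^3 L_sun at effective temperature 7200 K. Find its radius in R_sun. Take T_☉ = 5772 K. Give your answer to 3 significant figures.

R/R_☉ = √(L/L_☉) / (T/T_☉)² = √(6.52×10^3) / (1.247)²
       = 80.75 / 1.556 = 51.89.

51.9 R_sun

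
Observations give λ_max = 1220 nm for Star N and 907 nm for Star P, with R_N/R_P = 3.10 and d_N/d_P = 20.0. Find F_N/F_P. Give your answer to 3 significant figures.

Wien's law: T_N/T_P = λ_P/λ_N = 907/1220 = 0.7434.
L_N/L_P = (R_N/R_P)²(T_N/T_P)⁴ = (3.10)²(0.7434)⁴ = 2.936.
F_N/F_P = (L_N/L_P)/(d_N/d_P)² = 2.936/(20.0)² = 0.007339.

0.00734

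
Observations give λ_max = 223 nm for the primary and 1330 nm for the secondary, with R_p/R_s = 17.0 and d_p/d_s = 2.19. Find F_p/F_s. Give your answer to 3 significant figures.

7.62×10^4

Wien's law: T_p/T_s = λ_s/λ_p = 1330/223 = 5.964.
L_p/L_s = (R_p/R_s)²(T_p/T_s)⁴ = (17.0)²(5.964)⁴ = 3.657×10^5.
F_p/F_s = (L_p/L_s)/(d_p/d_s)² = 3.657×10^5/(2.19)² = 7.624×10^4.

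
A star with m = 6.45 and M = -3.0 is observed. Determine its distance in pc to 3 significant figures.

776 pc

m − M = 5 log₁₀(d/10 pc)
6.45 − (-3.0) = 9.45 = 5 log₁₀(d/10)
d = 10 × 10^(9.45/5) = 10 × 10^1.890 = 776.2 pc.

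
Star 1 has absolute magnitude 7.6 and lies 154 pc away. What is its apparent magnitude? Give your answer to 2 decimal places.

13.54

m = M + 5 log₁₀(d/10 pc) = 7.6 + 5 log₁₀(154/10)
  = 7.6 + 5 × 1.188 = 7.6 + 5.94 = 13.54.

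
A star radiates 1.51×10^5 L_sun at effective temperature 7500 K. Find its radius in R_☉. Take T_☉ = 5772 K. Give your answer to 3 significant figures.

R/R_☉ = √(L/L_☉) / (T/T_☉)² = √(1.51×10^5) / (1.299)²
       = 388.6 / 1.688 = 230.2.

230 R_☉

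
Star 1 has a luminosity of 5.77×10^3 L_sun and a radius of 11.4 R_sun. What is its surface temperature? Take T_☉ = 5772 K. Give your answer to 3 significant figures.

T/T_☉ = (L/L_☉)^(1/4) / (R/R_☉)^(1/2)
T = 5772 × (5.77×10^3)^(1/4) / √(11.4) = 5772 × 8.716 / 3.376 = 1.490×10^4 K.

1.49×10^4 K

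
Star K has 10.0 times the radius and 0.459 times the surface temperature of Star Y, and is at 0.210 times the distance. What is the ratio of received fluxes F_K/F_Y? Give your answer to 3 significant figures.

L_K/L_Y = (R_K/R_Y)²(T_K/T_Y)⁴ = (10.0)² × (0.459)⁴ = 4.439.
F_K/F_Y = (L_K/L_Y)/(d_K/d_Y)² = 4.439 / (0.210)² = 100.6.

101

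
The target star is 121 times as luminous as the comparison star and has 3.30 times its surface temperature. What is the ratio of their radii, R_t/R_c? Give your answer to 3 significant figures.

1.01

L ∝ R²T⁴ gives R ∝ √L / T², so
R_t/R_c = √(121) / (3.30)² = 11.00 / 10.89 = 1.010.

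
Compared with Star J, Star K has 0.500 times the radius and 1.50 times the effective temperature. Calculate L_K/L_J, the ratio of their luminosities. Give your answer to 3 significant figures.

1.27

From the Stefan–Boltzmann law, L ∝ R²T⁴, so
L_K/L_J = (R_K/R_J)² (T_K/T_J)⁴ = (0.500)² × (1.50)⁴ = 0.2500 × 5.062 = 1.266.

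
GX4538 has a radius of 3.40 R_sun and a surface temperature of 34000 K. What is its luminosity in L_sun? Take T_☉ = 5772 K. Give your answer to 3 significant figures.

L/L_☉ = (R/R_☉)² (T/T_☉)⁴ = (3.40)² × (34000/5772)⁴
       = 11.56 × (5.891)⁴ = 11.56 × 1204 = 1.392×10^4.

1.39×10^4 L_sun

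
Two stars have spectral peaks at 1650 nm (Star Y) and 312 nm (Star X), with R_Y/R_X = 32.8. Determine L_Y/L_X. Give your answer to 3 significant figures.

Wien's law gives T ∝ 1/λ_max, so T_Y/T_X = λ_X/λ_Y = 312/1650 = 0.1891.
Then L ∝ R²T⁴ gives L_Y/L_X = (32.8)² × (0.1891)⁴ = 1076 × 0.001278 = 1.375.

1.38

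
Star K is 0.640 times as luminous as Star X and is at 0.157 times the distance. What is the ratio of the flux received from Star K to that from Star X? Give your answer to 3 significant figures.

F = L/(4πd²), so F_K/F_X = (L_K/L_X) / (d_K/d_X)²
= 0.640 / (0.157)² = 0.640 / 0.02465 = 25.96.

26.0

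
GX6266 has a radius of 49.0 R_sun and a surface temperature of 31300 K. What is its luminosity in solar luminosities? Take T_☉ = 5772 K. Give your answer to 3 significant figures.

L/L_☉ = (R/R_☉)² (T/T_☉)⁴ = (49.0)² × (31300/5772)⁴
       = 2401 × (5.423)⁴ = 2401 × 864.7 = 2.076×10^6.

2.08×10^6 solar luminosities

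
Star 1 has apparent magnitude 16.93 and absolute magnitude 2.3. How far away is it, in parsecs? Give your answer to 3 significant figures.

8.43×10^3 pc

m − M = 5 log₁₀(d/10 pc)
16.93 − (2.3) = 14.63 = 5 log₁₀(d/10)
d = 10 × 10^(14.63/5) = 10 × 10^2.926 = 8433 pc.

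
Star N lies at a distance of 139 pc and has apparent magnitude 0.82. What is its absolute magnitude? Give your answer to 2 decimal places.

M = m − 5 log₁₀(d/10 pc) = 0.82 − 5 log₁₀(139/10)
  = 0.82 − 5 × 1.143 = 0.82 − 5.72 = -4.90.

-4.90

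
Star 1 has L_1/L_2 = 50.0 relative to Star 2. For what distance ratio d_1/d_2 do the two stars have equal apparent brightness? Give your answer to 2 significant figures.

Equal flux requires L_1/d_1² = L_2/d_2², so d_1/d_2 = √(L_1/L_2)
= √(50.0) = 7.071.

7.1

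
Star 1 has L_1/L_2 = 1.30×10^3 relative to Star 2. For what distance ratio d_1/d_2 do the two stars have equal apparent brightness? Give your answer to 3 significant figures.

36.1

Equal flux requires L_1/d_1² = L_2/d_2², so d_1/d_2 = √(L_1/L_2)
= √(1.30×10^3) = 36.06.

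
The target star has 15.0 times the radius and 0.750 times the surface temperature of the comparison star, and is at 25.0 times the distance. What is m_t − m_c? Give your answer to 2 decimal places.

2.36

L_t/L_c = (15.0)²(0.750)⁴ = 71.19.
F_t/F_c = (L_t/L_c)/(d_t/d_c)² = 71.19/625.0 = 0.1139.
m_t − m_c = −2.5 log₁₀(0.1139) = 2.36.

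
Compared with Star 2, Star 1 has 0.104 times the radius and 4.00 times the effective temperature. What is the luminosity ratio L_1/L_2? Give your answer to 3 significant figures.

From the Stefan–Boltzmann law, L ∝ R²T⁴, so
L_1/L_2 = (R_1/R_2)² (T_1/T_2)⁴ = (0.104)² × (4.00)⁴ = 0.01082 × 256.0 = 2.769.

2.77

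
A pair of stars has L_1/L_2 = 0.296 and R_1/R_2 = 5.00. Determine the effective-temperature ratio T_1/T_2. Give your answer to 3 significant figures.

L ∝ R²T⁴ gives T ∝ (L/R²)^(1/4), so
T_1/T_2 = (0.296 / 5.00²)^(1/4) = (0.01184)^(1/4) = 0.3299.

0.330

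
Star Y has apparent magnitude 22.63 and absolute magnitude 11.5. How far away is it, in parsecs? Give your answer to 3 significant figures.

m − M = 5 log₁₀(d/10 pc)
22.63 − (11.5) = 11.13 = 5 log₁₀(d/10)
d = 10 × 10^(11.13/5) = 10 × 10^2.226 = 1683 pc.

1.68×10^3 pc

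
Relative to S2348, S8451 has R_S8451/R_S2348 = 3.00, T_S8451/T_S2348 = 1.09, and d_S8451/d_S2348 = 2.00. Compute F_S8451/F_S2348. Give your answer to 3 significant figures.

3.18

L_S8451/L_S2348 = (R_S8451/R_S2348)²(T_S8451/T_S2348)⁴ = (3.00)² × (1.09)⁴ = 12.70.
F_S8451/F_S2348 = (L_S8451/L_S2348)/(d_S8451/d_S2348)² = 12.70 / (2.00)² = 3.176.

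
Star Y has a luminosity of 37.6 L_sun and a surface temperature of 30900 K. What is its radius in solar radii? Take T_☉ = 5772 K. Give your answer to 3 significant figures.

R/R_☉ = √(L/L_☉) / (T/T_☉)² = √(37.6) / (5.353)²
       = 6.132 / 28.66 = 0.2140.

0.214 solar radii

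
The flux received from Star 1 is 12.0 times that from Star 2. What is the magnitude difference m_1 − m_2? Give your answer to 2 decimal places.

-2.70

m_1 − m_2 = −2.5 log₁₀(F_1/F_2) = −2.5 log₁₀(12.0) = −2.5 × (1.079) = -2.698.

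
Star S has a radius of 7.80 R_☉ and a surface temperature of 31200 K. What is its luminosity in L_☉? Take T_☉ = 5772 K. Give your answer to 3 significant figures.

L/L_☉ = (R/R_☉)² (T/T_☉)⁴ = (7.80)² × (31200/5772)⁴
       = 60.84 × (5.405)⁴ = 60.84 × 853.7 = 5.194×10^4.

5.19×10^4 L_☉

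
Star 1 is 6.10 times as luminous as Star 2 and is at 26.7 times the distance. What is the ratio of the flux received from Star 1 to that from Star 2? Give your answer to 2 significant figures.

0.0086

F = L/(4πd²), so F_1/F_2 = (L_1/L_2) / (d_1/d_2)²
= 6.10 / (26.7)² = 6.10 / 712.9 = 0.008557.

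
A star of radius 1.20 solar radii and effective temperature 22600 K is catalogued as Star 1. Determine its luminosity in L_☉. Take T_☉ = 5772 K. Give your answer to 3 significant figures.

L/L_☉ = (R/R_☉)² (T/T_☉)⁴ = (1.20)² × (22600/5772)⁴
       = 1.440 × (3.915)⁴ = 1.440 × 235.0 = 338.4.

338 L_☉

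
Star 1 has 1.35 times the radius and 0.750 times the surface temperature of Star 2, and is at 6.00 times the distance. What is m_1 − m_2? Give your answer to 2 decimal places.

L_1/L_2 = (1.35)²(0.750)⁴ = 0.5767.
F_1/F_2 = (L_1/L_2)/(d_1/d_2)² = 0.5767/36.00 = 0.01602.
m_1 − m_2 = −2.5 log₁₀(0.01602) = 4.49.

4.49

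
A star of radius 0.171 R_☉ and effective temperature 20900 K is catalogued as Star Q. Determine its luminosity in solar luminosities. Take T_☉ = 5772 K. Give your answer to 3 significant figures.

L/L_☉ = (R/R_☉)² (T/T_☉)⁴ = (0.171)² × (20900/5772)⁴
       = 0.02924 × (3.621)⁴ = 0.02924 × 171.9 = 5.027.

5.03 solar luminosities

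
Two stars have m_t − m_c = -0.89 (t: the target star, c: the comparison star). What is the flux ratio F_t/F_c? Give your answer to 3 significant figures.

2.27

F_t/F_c = 10^(−(m_t − m_c)/2.5) = 10^(0.89/2.5) = 10^0.356 = 2.270.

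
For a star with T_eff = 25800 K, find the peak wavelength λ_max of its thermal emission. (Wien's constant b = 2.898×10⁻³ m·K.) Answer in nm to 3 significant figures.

λ_max = b/T = 2.898×10⁻³ / 25800 = 1.12×10^-7 m = 112.3 nm.

112 nm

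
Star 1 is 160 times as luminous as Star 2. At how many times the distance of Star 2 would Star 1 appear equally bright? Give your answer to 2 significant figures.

Equal flux requires L_1/d_1² = L_2/d_2², so d_1/d_2 = √(L_1/L_2)
= √(160) = 12.65.

13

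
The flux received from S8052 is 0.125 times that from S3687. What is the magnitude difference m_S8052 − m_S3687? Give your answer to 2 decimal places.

m_S8052 − m_S3687 = −2.5 log₁₀(F_S8052/F_S3687) = −2.5 log₁₀(0.125) = −2.5 × (-0.903) = 2.258.

2.26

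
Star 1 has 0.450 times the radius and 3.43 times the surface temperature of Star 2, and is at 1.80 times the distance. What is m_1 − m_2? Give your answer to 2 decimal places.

-2.34

L_1/L_2 = (0.450)²(3.43)⁴ = 28.03.
F_1/F_2 = (L_1/L_2)/(d_1/d_2)² = 28.03/3.240 = 8.651.
m_1 − m_2 = −2.5 log₁₀(8.651) = -2.34.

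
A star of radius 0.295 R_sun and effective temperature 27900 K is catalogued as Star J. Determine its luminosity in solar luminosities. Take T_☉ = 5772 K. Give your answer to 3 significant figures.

L/L_☉ = (R/R_☉)² (T/T_☉)⁴ = (0.295)² × (27900/5772)⁴
       = 0.08702 × (4.834)⁴ = 0.08702 × 545.9 = 47.51.

47.5 solar luminosities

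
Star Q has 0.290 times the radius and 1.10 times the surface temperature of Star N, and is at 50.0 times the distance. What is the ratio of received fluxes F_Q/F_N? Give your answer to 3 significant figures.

4.93×10^-5

L_Q/L_N = (R_Q/R_N)²(T_Q/T_N)⁴ = (0.290)² × (1.10)⁴ = 0.1231.
F_Q/F_N = (L_Q/L_N)/(d_Q/d_N)² = 0.1231 / (50.0)² = 4.925×10^-5.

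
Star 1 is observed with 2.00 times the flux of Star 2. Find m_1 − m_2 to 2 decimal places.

m_1 − m_2 = −2.5 log₁₀(F_1/F_2) = −2.5 log₁₀(2.00) = −2.5 × (0.301) = -0.753.

-0.75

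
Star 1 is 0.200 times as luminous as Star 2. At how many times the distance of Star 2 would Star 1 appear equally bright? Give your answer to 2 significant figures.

Equal flux requires L_1/d_1² = L_2/d_2², so d_1/d_2 = √(L_1/L_2)
= √(0.200) = 0.4472.

0.45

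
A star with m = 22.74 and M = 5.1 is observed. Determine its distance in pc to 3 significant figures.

3.37×10^4 pc

m − M = 5 log₁₀(d/10 pc)
22.74 − (5.1) = 17.64 = 5 log₁₀(d/10)
d = 10 × 10^(17.64/5) = 10 × 10^3.528 = 3.373×10^4 pc.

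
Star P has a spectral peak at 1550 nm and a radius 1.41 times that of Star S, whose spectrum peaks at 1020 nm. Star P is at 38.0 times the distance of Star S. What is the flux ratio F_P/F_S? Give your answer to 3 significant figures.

2.58×10^-4

Wien's law: T_P/T_S = λ_S/λ_P = 1020/1550 = 0.6581.
L_P/L_S = (R_P/R_S)²(T_P/T_S)⁴ = (1.41)²(0.6581)⁴ = 0.3728.
F_P/F_S = (L_P/L_S)/(d_P/d_S)² = 0.3728/(38.0)² = 2.582×10^-4.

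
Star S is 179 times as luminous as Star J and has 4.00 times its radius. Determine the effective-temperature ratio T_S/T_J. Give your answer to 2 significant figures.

L ∝ R²T⁴ gives T ∝ (L/R²)^(1/4), so
T_S/T_J = (179 / 4.00²)^(1/4) = (11.19)^(1/4) = 1.829.

1.8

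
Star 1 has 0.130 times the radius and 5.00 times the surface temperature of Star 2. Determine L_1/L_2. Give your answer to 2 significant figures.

11

From the Stefan–Boltzmann law, L ∝ R²T⁴, so
L_1/L_2 = (R_1/R_2)² (T_1/T_2)⁴ = (0.130)² × (5.00)⁴ = 0.01690 × 625.0 = 10.56.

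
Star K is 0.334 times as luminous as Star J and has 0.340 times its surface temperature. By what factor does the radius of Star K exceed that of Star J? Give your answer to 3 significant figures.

5.00

L ∝ R²T⁴ gives R ∝ √L / T², so
R_K/R_J = √(0.334) / (0.340)² = 0.5779 / 0.1156 = 4.999.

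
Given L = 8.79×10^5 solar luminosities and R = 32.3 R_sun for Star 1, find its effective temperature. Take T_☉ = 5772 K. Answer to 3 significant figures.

3.11×10^4 K

T/T_☉ = (L/L_☉)^(1/4) / (R/R_☉)^(1/2)
T = 5772 × (8.79×10^5)^(1/4) / √(32.3) = 5772 × 30.62 / 5.683 = 3.110×10^4 K.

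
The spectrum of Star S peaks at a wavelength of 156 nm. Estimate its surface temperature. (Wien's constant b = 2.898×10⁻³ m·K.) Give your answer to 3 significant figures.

T = b/λ_max = 2.898×10⁻³ / (156×10⁻⁹) = 1.858×10^4 K.

1.86×10^4 K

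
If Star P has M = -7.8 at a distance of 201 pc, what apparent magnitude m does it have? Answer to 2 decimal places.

-1.28

m = M + 5 log₁₀(d/10 pc) = -7.8 + 5 log₁₀(201/10)
  = -7.8 + 5 × 1.303 = -7.8 + 6.52 = -1.28.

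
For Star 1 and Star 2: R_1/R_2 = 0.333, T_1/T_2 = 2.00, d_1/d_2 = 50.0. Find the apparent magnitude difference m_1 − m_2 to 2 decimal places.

L_1/L_2 = (0.333)²(2.00)⁴ = 1.774.
F_1/F_2 = (L_1/L_2)/(d_1/d_2)² = 1.774/2500 = 7.097×10^-4.
m_1 − m_2 = −2.5 log₁₀(7.097×10^-4) = 7.87.

7.87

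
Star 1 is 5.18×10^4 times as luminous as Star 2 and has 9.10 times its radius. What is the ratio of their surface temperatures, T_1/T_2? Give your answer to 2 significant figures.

L ∝ R²T⁴ gives T ∝ (L/R²)^(1/4), so
T_1/T_2 = (5.18×10^4 / 9.10²)^(1/4) = (625.5)^(1/4) = 5.001.

5.0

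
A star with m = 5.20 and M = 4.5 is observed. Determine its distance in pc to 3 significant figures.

13.8 pc

m − M = 5 log₁₀(d/10 pc)
5.20 − (4.5) = 0.70 = 5 log₁₀(d/10)
d = 10 × 10^(0.70/5) = 10 × 10^0.140 = 13.80 pc.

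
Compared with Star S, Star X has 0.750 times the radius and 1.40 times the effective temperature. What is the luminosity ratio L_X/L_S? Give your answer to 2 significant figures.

2.2

From the Stefan–Boltzmann law, L ∝ R²T⁴, so
L_X/L_S = (R_X/R_S)² (T_X/T_S)⁴ = (0.750)² × (1.40)⁴ = 0.5625 × 3.842 = 2.161.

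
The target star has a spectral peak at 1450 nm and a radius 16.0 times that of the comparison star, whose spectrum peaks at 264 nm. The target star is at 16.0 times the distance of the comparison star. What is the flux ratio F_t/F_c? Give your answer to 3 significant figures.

0.00110

Wien's law: T_t/T_c = λ_c/λ_t = 264/1450 = 0.1821.
L_t/L_c = (R_t/R_c)²(T_t/T_c)⁴ = (16.0)²(0.1821)⁴ = 0.2813.
F_t/F_c = (L_t/L_c)/(d_t/d_c)² = 0.2813/(16.0)² = 0.001099.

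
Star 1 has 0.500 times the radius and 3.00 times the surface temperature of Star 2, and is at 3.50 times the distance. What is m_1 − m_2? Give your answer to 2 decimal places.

-0.55

L_1/L_2 = (0.500)²(3.00)⁴ = 20.25.
F_1/F_2 = (L_1/L_2)/(d_1/d_2)² = 20.25/12.25 = 1.653.
m_1 − m_2 = −2.5 log₁₀(1.653) = -0.55.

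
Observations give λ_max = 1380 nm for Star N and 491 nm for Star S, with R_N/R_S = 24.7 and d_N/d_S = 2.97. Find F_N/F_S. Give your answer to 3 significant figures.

1.11

Wien's law: T_N/T_S = λ_S/λ_N = 491/1380 = 0.3558.
L_N/L_S = (R_N/R_S)²(T_N/T_S)⁴ = (24.7)²(0.3558)⁴ = 9.777.
F_N/F_S = (L_N/L_S)/(d_N/d_S)² = 9.777/(2.97)² = 1.108.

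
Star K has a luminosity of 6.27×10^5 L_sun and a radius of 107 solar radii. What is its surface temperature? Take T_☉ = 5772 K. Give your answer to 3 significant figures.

T/T_☉ = (L/L_☉)^(1/4) / (R/R_☉)^(1/2)
T = 5772 × (6.27×10^5)^(1/4) / √(107) = 5772 × 28.14 / 10.34 = 1.570×10^4 K.

1.57×10^4 K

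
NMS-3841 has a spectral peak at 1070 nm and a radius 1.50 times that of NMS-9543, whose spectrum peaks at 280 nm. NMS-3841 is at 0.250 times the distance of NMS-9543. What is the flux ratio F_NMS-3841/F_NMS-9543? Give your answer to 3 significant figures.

Wien's law: T_NMS-3841/T_NMS-9543 = λ_NMS-9543/λ_NMS-3841 = 280/1070 = 0.2617.
L_NMS-3841/L_NMS-9543 = (R_NMS-3841/R_NMS-9543)²(T_NMS-3841/T_NMS-9543)⁴ = (1.50)²(0.2617)⁴ = 0.01055.
F_NMS-3841/F_NMS-9543 = (L_NMS-3841/L_NMS-9543)/(d_NMS-3841/d_NMS-9543)² = 0.01055/(0.250)² = 0.1688.

0.169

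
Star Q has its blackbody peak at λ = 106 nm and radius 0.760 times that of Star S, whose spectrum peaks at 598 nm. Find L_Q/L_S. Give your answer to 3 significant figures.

585

Wien's law gives T ∝ 1/λ_max, so T_Q/T_S = λ_S/λ_Q = 598/106 = 5.642.
Then L ∝ R²T⁴ gives L_Q/L_S = (0.760)² × (5.642)⁴ = 0.5776 × 1013 = 585.1.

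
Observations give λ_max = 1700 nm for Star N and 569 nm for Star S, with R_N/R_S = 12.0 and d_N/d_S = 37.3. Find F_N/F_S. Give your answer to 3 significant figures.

Wien's law: T_N/T_S = λ_S/λ_N = 569/1700 = 0.3347.
L_N/L_S = (R_N/R_S)²(T_N/T_S)⁴ = (12.0)²(0.3347)⁴ = 1.807.
F_N/F_S = (L_N/L_S)/(d_N/d_S)² = 1.807/(37.3)² = 0.001299.

0.00130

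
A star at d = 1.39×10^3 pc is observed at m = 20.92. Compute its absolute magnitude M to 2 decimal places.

M = m − 5 log₁₀(d/10 pc) = 20.92 − 5 log₁₀(1.39×10^3/10)
  = 20.92 − 5 × 2.143 = 20.92 − 10.72 = 10.20.

10.20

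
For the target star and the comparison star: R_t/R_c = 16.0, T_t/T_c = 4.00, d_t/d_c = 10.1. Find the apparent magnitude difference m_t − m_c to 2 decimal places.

-7.02

L_t/L_c = (16.0)²(4.00)⁴ = 6.554×10^4.
F_t/F_c = (L_t/L_c)/(d_t/d_c)² = 6.554×10^4/102.0 = 642.4.
m_t − m_c = −2.5 log₁₀(642.4) = -7.02.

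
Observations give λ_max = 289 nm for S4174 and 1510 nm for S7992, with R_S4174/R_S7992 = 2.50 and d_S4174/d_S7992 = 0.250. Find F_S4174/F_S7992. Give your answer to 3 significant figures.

7.45×10^4

Wien's law: T_S4174/T_S7992 = λ_S7992/λ_S4174 = 1510/289 = 5.225.
L_S4174/L_S7992 = (R_S4174/R_S7992)²(T_S4174/T_S7992)⁴ = (2.50)²(5.225)⁴ = 4658.
F_S4174/F_S7992 = (L_S4174/L_S7992)/(d_S4174/d_S7992)² = 4658/(0.250)² = 7.453×10^4.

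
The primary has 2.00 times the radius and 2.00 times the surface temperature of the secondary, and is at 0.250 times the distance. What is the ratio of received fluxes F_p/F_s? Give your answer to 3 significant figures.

1.02×10^3

L_p/L_s = (R_p/R_s)²(T_p/T_s)⁴ = (2.00)² × (2.00)⁴ = 64.00.
F_p/F_s = (L_p/L_s)/(d_p/d_s)² = 64.00 / (0.250)² = 1024.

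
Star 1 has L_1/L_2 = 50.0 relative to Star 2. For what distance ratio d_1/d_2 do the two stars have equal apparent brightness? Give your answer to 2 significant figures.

Equal flux requires L_1/d_1² = L_2/d_2², so d_1/d_2 = √(L_1/L_2)
= √(50.0) = 7.071.

7.1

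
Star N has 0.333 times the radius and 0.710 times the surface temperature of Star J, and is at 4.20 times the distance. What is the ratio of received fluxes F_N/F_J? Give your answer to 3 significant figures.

L_N/L_J = (R_N/R_J)²(T_N/T_J)⁴ = (0.333)² × (0.710)⁴ = 0.02818.
F_N/F_J = (L_N/L_J)/(d_N/d_J)² = 0.02818 / (4.20)² = 0.001597.

0.00160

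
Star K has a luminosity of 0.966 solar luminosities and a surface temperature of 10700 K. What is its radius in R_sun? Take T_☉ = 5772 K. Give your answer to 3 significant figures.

R/R_☉ = √(L/L_☉) / (T/T_☉)² = √(0.966) / (1.854)²
       = 0.9829 / 3.436 = 0.2860.

0.286 R_sun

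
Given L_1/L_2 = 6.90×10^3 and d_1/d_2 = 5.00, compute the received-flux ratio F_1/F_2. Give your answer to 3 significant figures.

276

F = L/(4πd²), so F_1/F_2 = (L_1/L_2) / (d_1/d_2)²
= 6.90×10^3 / (5.00)² = 6.90×10^3 / 25.00 = 276.0.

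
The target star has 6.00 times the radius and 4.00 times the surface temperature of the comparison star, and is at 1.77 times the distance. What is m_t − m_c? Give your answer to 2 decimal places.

-8.67

L_t/L_c = (6.00)²(4.00)⁴ = 9216.
F_t/F_c = (L_t/L_c)/(d_t/d_c)² = 9216/3.133 = 2942.
m_t − m_c = −2.5 log₁₀(2942) = -8.67.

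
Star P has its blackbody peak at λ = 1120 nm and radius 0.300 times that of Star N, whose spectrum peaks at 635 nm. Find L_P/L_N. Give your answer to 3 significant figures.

0.00930

Wien's law gives T ∝ 1/λ_max, so T_P/T_N = λ_N/λ_P = 635/1120 = 0.5670.
Then L ∝ R²T⁴ gives L_P/L_N = (0.300)² × (0.5670)⁴ = 0.09000 × 0.1033 = 0.009300.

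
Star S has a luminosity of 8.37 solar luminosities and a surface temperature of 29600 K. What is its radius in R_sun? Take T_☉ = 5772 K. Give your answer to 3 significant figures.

R/R_☉ = √(L/L_☉) / (T/T_☉)² = √(8.37) / (5.128)²
       = 2.893 / 26.30 = 0.1100.

0.110 R_sun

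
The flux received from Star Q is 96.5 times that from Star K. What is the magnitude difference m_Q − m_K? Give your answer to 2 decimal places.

m_Q − m_K = −2.5 log₁₀(F_Q/F_K) = −2.5 log₁₀(96.5) = −2.5 × (1.985) = -4.961.

-4.96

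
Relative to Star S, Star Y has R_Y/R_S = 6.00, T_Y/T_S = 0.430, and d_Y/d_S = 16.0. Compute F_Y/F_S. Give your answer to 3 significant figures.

0.00481

L_Y/L_S = (R_Y/R_S)²(T_Y/T_S)⁴ = (6.00)² × (0.430)⁴ = 1.231.
F_Y/F_S = (L_Y/L_S)/(d_Y/d_S)² = 1.231 / (16.0)² = 0.004808.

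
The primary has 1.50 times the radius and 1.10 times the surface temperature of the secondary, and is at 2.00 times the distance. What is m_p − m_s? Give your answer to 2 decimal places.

0.21

L_p/L_s = (1.50)²(1.10)⁴ = 3.294.
F_p/F_s = (L_p/L_s)/(d_p/d_s)² = 3.294/4.000 = 0.8236.
m_p − m_s = −2.5 log₁₀(0.8236) = 0.21.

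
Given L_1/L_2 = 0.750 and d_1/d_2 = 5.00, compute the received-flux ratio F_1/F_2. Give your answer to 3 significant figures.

0.0300

F = L/(4πd²), so F_1/F_2 = (L_1/L_2) / (d_1/d_2)²
= 0.750 / (5.00)² = 0.750 / 25.00 = 0.03000.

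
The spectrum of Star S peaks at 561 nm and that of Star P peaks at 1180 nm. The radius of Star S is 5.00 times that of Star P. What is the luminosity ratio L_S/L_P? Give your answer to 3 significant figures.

489

Wien's law gives T ∝ 1/λ_max, so T_S/T_P = λ_P/λ_S = 1180/561 = 2.103.
Then L ∝ R²T⁴ gives L_S/L_P = (5.00)² × (2.103)⁴ = 25.00 × 19.57 = 489.3.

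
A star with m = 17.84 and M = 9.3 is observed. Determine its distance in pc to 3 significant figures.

511 pc

m − M = 5 log₁₀(d/10 pc)
17.84 − (9.3) = 8.54 = 5 log₁₀(d/10)
d = 10 × 10^(8.54/5) = 10 × 10^1.708 = 510.5 pc.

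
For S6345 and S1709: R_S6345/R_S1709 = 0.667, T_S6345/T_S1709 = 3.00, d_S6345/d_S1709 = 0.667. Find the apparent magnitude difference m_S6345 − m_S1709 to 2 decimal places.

-4.77

L_S6345/L_S1709 = (0.667)²(3.00)⁴ = 36.04.
F_S6345/F_S1709 = (L_S6345/L_S1709)/(d_S6345/d_S1709)² = 36.04/0.4449 = 81.00.
m_S6345 − m_S1709 = −2.5 log₁₀(81.00) = -4.77.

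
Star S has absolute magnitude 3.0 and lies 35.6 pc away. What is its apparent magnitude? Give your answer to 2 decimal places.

m = M + 5 log₁₀(d/10 pc) = 3.0 + 5 log₁₀(35.6/10)
  = 3.0 + 5 × 0.551 = 3.0 + 2.76 = 5.76.

5.76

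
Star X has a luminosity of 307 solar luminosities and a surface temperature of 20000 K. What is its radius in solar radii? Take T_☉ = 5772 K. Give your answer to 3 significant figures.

R/R_☉ = √(L/L_☉) / (T/T_☉)² = √(307) / (3.465)²
       = 17.52 / 12.01 = 1.459.

1.46 solar radii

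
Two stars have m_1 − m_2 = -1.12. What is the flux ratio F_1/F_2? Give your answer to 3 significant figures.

F_1/F_2 = 10^(−(m_1 − m_2)/2.5) = 10^(1.12/2.5) = 10^0.448 = 2.805.

2.81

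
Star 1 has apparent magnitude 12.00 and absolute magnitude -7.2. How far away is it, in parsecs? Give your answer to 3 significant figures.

m − M = 5 log₁₀(d/10 pc)
12.00 − (-7.2) = 19.20 = 5 log₁₀(d/10)
d = 10 × 10^(19.20/5) = 10 × 10^3.840 = 6.918×10^4 pc.

6.92×10^4 pc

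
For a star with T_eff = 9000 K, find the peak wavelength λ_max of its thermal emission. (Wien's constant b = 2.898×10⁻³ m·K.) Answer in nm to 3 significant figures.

322 nm

λ_max = b/T = 2.898×10⁻³ / 9000 = 3.22×10^-7 m = 322.0 nm.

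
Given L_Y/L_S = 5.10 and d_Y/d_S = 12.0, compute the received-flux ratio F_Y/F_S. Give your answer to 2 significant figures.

0.035

F = L/(4πd²), so F_Y/F_S = (L_Y/L_S) / (d_Y/d_S)²
= 5.10 / (12.0)² = 5.10 / 144.0 = 0.03542.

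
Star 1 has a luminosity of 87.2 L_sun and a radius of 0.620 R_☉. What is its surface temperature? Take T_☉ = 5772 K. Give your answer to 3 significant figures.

T/T_☉ = (L/L_☉)^(1/4) / (R/R_☉)^(1/2)
T = 5772 × (87.2)^(1/4) / √(0.620) = 5772 × 3.056 / 0.7874 = 2.240×10^4 K.

2.24×10^4 K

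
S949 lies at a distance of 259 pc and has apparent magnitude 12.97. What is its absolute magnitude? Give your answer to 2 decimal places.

M = m − 5 log₁₀(d/10 pc) = 12.97 − 5 log₁₀(259/10)
  = 12.97 − 5 × 1.413 = 12.97 − 7.07 = 5.90.

5.90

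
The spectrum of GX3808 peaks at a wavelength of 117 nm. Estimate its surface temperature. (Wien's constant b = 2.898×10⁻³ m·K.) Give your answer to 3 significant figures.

2.48×10^4 K

T = b/λ_max = 2.898×10⁻³ / (117×10⁻⁹) = 2.477×10^4 K.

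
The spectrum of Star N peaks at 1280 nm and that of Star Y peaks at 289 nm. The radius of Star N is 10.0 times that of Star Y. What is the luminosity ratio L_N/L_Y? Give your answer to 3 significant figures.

0.260

Wien's law gives T ∝ 1/λ_max, so T_N/T_Y = λ_Y/λ_N = 289/1280 = 0.2258.
Then L ∝ R²T⁴ gives L_N/L_Y = (10.0)² × (0.2258)⁴ = 100.0 × 0.002599 = 0.2599.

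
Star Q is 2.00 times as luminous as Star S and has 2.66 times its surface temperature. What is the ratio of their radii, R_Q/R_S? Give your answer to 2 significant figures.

L ∝ R²T⁴ gives R ∝ √L / T², so
R_Q/R_S = √(2.00) / (2.66)² = 1.414 / 7.076 = 0.1999.

0.20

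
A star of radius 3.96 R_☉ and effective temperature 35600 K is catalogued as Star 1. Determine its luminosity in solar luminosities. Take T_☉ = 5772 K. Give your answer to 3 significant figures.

L/L_☉ = (R/R_☉)² (T/T_☉)⁴ = (3.96)² × (35600/5772)⁴
       = 15.68 × (6.168)⁴ = 15.68 × 1447 = 2.269×10^4.

2.27×10^4 solar luminosities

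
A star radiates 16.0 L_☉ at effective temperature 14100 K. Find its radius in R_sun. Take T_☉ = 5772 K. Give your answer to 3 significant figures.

0.670 R_sun

R/R_☉ = √(L/L_☉) / (T/T_☉)² = √(16.0) / (2.443)²
       = 4.000 / 5.967 = 0.6703.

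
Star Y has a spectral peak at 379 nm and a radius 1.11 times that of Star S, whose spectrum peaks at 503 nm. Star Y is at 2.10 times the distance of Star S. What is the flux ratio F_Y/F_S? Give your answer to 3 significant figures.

Wien's law: T_Y/T_S = λ_S/λ_Y = 503/379 = 1.327.
L_Y/L_S = (R_Y/R_S)²(T_Y/T_S)⁴ = (1.11)²(1.327)⁴ = 3.823.
F_Y/F_S = (L_Y/L_S)/(d_Y/d_S)² = 3.823/(2.10)² = 0.8668.

0.867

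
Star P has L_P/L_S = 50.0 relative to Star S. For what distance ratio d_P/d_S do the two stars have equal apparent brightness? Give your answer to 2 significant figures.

7.1

Equal flux requires L_P/d_P² = L_S/d_S², so d_P/d_S = √(L_P/L_S)
= √(50.0) = 7.071.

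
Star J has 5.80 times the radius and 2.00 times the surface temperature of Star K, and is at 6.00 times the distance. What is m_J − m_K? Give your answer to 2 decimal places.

L_J/L_K = (5.80)²(2.00)⁴ = 538.2.
F_J/F_K = (L_J/L_K)/(d_J/d_K)² = 538.2/36.00 = 14.95.
m_J − m_K = −2.5 log₁₀(14.95) = -2.94.

-2.94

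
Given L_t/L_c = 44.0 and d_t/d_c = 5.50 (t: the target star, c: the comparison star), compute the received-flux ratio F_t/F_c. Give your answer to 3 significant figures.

F = L/(4πd²), so F_t/F_c = (L_t/L_c) / (d_t/d_c)²
= 44.0 / (5.50)² = 44.0 / 30.25 = 1.455.

1.45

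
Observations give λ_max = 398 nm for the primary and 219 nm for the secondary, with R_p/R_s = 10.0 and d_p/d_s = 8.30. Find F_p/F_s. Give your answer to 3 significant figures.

0.133

Wien's law: T_p/T_s = λ_s/λ_p = 219/398 = 0.5503.
L_p/L_s = (R_p/R_s)²(T_p/T_s)⁴ = (10.0)²(0.5503)⁴ = 9.167.
F_p/F_s = (L_p/L_s)/(d_p/d_s)² = 9.167/(8.30)² = 0.1331.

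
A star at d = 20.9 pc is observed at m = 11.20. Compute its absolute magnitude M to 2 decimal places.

M = m − 5 log₁₀(d/10 pc) = 11.20 − 5 log₁₀(20.9/10)
  = 11.20 − 5 × 0.320 = 11.20 − 1.60 = 9.60.

9.60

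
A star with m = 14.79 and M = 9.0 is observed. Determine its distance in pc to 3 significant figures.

m − M = 5 log₁₀(d/10 pc)
14.79 − (9.0) = 5.79 = 5 log₁₀(d/10)
d = 10 × 10^(5.79/5) = 10 × 10^1.158 = 143.9 pc.

144 pc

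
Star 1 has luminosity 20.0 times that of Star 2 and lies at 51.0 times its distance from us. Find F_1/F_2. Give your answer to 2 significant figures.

F = L/(4πd²), so F_1/F_2 = (L_1/L_2) / (d_1/d_2)²
= 20.0 / (51.0)² = 20.0 / 2601 = 0.007689.

0.0077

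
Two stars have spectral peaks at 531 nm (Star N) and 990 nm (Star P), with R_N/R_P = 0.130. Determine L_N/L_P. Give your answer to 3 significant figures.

Wien's law gives T ∝ 1/λ_max, so T_N/T_P = λ_P/λ_N = 990/531 = 1.864.
Then L ∝ R²T⁴ gives L_N/L_P = (0.130)² × (1.864)⁴ = 0.01690 × 12.08 = 0.2042.

0.204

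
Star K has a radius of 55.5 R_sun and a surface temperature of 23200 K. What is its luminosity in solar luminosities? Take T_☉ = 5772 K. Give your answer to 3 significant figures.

L/L_☉ = (R/R_☉)² (T/T_☉)⁴ = (55.5)² × (23200/5772)⁴
       = 3080 × (4.019)⁴ = 3080 × 261.0 = 8.040×10^5.

8.04×10^5 solar luminosities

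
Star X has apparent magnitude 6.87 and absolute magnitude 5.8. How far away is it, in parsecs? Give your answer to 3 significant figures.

m − M = 5 log₁₀(d/10 pc)
6.87 − (5.8) = 1.07 = 5 log₁₀(d/10)
d = 10 × 10^(1.07/5) = 10 × 10^0.214 = 16.37 pc.

16.4 pc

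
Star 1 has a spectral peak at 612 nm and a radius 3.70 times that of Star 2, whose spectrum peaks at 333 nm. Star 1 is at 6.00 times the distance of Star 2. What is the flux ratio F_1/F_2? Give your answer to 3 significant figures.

Wien's law: T_1/T_2 = λ_2/λ_1 = 333/612 = 0.5441.
L_1/L_2 = (R_1/R_2)²(T_1/T_2)⁴ = (3.70)²(0.5441)⁴ = 1.200.
F_1/F_2 = (L_1/L_2)/(d_1/d_2)² = 1.200/(6.00)² = 0.03333.

0.0333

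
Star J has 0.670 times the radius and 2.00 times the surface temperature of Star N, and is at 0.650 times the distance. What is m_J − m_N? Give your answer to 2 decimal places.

-3.08

L_J/L_N = (0.670)²(2.00)⁴ = 7.182.
F_J/F_N = (L_J/L_N)/(d_J/d_N)² = 7.182/0.4225 = 17.00.
m_J − m_N = −2.5 log₁₀(17.00) = -3.08.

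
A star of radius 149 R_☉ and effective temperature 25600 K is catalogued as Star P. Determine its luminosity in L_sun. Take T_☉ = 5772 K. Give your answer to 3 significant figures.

8.59×10^6 L_sun

L/L_☉ = (R/R_☉)² (T/T_☉)⁴ = (149)² × (25600/5772)⁴
       = 2.220×10^4 × (4.435)⁴ = 2.220×10^4 × 386.9 = 8.591×10^6.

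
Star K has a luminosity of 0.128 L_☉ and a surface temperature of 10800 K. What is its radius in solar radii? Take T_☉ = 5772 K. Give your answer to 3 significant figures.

0.102 solar radii

R/R_☉ = √(L/L_☉) / (T/T_☉)² = √(0.128) / (1.871)²
       = 0.3578 / 3.501 = 0.1022.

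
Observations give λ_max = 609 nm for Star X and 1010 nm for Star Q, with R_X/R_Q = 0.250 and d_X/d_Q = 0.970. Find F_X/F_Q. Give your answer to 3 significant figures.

0.503

Wien's law: T_X/T_Q = λ_Q/λ_X = 1010/609 = 1.658.
L_X/L_Q = (R_X/R_Q)²(T_X/T_Q)⁴ = (0.250)²(1.658)⁴ = 0.4728.
F_X/F_Q = (L_X/L_Q)/(d_X/d_Q)² = 0.4728/(0.970)² = 0.5025.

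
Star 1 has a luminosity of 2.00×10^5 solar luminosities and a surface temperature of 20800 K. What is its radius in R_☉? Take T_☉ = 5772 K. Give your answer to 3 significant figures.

34.4 R_☉

R/R_☉ = √(L/L_☉) / (T/T_☉)² = √(2.00×10^5) / (3.604)²
       = 447.2 / 12.99 = 34.44.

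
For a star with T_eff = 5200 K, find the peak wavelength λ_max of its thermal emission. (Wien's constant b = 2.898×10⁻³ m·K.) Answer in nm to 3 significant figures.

λ_max = b/T = 2.898×10⁻³ / 5200 = 5.57×10^-7 m = 557.3 nm.

557 nm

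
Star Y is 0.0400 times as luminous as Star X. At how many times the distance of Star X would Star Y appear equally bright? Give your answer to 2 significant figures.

0.20

Equal flux requires L_Y/d_Y² = L_X/d_X², so d_Y/d_X = √(L_Y/L_X)
= √(0.0400) = 0.2000.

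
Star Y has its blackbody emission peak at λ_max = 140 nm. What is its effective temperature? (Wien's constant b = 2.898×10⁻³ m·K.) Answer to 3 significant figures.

T = b/λ_max = 2.898×10⁻³ / (140×10⁻⁹) = 2.070×10^4 K.

2.07×10^4 K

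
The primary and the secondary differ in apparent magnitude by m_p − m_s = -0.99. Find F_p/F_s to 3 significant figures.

2.49

F_p/F_s = 10^(−(m_p − m_s)/2.5) = 10^(0.99/2.5) = 10^0.396 = 2.489.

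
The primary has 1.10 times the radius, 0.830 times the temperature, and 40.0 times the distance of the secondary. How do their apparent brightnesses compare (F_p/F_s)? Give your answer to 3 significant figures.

L_p/L_s = (R_p/R_s)²(T_p/T_s)⁴ = (1.10)² × (0.830)⁴ = 0.5742.
F_p/F_s = (L_p/L_s)/(d_p/d_s)² = 0.5742 / (40.0)² = 3.589×10^-4.

3.59×10^-4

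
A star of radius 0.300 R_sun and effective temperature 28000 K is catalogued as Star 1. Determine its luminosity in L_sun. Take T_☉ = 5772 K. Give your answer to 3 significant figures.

49.8 L_sun

L/L_☉ = (R/R_☉)² (T/T_☉)⁴ = (0.300)² × (28000/5772)⁴
       = 0.09000 × (4.851)⁴ = 0.09000 × 553.8 = 49.84.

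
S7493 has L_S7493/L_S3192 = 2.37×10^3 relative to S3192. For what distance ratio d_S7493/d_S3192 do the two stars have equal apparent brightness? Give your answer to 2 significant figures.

Equal flux requires L_S7493/d_S7493² = L_S3192/d_S3192², so d_S7493/d_S3192 = √(L_S7493/L_S3192)
= √(2.37×10^3) = 48.68.

49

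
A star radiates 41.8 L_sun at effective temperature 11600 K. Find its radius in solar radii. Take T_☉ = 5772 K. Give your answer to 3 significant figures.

R/R_☉ = √(L/L_☉) / (T/T_☉)² = √(41.8) / (2.010)²
       = 6.465 / 4.039 = 1.601.

1.60 solar radii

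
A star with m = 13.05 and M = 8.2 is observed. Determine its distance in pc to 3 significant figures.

m − M = 5 log₁₀(d/10 pc)
13.05 − (8.2) = 4.85 = 5 log₁₀(d/10)
d = 10 × 10^(4.85/5) = 10 × 10^0.970 = 93.33 pc.

93.3 pc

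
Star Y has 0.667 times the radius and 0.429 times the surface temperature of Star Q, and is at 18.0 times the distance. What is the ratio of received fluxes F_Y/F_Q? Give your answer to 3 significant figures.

4.65×10^-5

L_Y/L_Q = (R_Y/R_Q)²(T_Y/T_Q)⁴ = (0.667)² × (0.429)⁴ = 0.01507.
F_Y/F_Q = (L_Y/L_Q)/(d_Y/d_Q)² = 0.01507 / (18.0)² = 4.651×10^-5.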